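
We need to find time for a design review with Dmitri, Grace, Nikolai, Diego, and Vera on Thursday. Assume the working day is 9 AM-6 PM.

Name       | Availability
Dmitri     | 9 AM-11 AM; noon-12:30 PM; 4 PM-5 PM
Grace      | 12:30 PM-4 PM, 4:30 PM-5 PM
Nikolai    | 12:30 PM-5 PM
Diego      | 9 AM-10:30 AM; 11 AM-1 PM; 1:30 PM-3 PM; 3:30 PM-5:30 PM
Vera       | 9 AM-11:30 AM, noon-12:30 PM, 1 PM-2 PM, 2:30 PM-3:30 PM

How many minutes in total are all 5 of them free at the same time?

0

Dmitri ∩ Grace: 16:30-17:00.
Dmitri ∩ Grace ∩ Nikolai: 16:30-17:00.
Dmitri ∩ Grace ∩ Nikolai ∩ Diego: 16:30-17:00.
Dmitri ∩ Grace ∩ Nikolai ∩ Diego ∩ Vera: ∅.
There is no time when everyone is free.
There is no common window, so the total is 0 minutes.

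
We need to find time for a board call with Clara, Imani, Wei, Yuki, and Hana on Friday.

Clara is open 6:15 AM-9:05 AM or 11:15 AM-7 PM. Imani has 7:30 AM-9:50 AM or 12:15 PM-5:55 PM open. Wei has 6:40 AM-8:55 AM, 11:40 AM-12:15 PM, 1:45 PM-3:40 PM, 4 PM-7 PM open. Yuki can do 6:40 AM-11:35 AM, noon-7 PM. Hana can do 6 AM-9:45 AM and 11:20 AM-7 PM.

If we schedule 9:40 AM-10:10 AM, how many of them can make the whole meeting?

Yuki can make the full 09:40-10:10 slot — that's 1.

1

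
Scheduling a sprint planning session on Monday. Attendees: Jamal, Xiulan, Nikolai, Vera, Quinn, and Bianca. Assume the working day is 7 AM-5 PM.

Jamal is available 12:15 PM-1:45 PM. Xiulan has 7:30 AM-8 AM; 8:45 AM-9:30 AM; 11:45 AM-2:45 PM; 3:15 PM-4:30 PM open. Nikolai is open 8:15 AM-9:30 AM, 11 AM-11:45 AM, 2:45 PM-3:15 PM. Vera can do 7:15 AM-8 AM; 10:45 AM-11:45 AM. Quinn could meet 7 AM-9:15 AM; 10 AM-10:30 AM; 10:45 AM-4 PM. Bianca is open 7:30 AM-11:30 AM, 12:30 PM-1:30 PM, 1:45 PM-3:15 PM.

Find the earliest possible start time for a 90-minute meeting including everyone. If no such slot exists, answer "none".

none

Jamal ∩ Xiulan: 12:15-13:45.
Jamal ∩ Xiulan ∩ Nikolai: ∅.
Jamal ∩ Xiulan ∩ Nikolai ∩ Vera: ∅.
Jamal ∩ Xiulan ∩ Nikolai ∩ Vera ∩ Quinn: ∅.
Jamal ∩ Xiulan ∩ Nikolai ∩ Vera ∩ Quinn ∩ Bianca: ∅.
There is no time when everyone is free.
No common window is at least 90 minutes long.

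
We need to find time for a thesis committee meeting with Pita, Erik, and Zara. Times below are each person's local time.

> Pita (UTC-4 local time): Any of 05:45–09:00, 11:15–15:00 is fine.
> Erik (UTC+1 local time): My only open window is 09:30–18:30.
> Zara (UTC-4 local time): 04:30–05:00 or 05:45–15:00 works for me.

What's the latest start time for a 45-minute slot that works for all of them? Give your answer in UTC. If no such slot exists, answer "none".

16:45

Pita in UTC: 09:45-13:00, 15:15-19:00 (add 4h to convert from UTC-4).
Erik in UTC: 08:30-17:30 (subtract 1h to convert from UTC+1).
Zara in UTC: 08:30-09:00, 09:45-19:00 (add 4h to convert from UTC-4).
Pita ∩ Erik: 09:45-13:00, 15:15-17:30.
Pita ∩ Erik ∩ Zara: 09:45-13:00, 15:15-17:30.
The last common window of at least 45 minutes is 15:15-17:30; a 45-minute meeting can start as late as 16:45 and still end by 17:30.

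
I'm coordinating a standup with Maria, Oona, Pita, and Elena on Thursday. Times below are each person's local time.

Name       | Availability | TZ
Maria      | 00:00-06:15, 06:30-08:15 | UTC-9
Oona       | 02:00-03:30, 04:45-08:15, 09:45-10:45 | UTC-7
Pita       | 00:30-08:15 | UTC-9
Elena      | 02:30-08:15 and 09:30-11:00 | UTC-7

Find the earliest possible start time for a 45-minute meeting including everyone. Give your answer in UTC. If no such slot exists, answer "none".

Maria in UTC: 09:00-15:15, 15:30-17:15 (add 9h to convert from UTC-9).
Oona in UTC: 09:00-10:30, 11:45-15:15, 16:45-17:45 (add 7h to convert from UTC-7).
Pita in UTC: 09:30-17:15 (add 9h to convert from UTC-9).
Elena in UTC: 09:30-15:15, 16:30-18:00 (add 7h to convert from UTC-7).
Maria ∩ Oona: 09:00-10:30, 11:45-15:15, 16:45-17:15.
Maria ∩ Oona ∩ Pita: 09:30-10:30, 11:45-15:15, 16:45-17:15.
Maria ∩ Oona ∩ Pita ∩ Elena: 09:30-10:30, 11:45-15:15, 16:45-17:15.
Those are the intersection windows.
The first common window of at least 45 minutes is 09:30-10:30, so the earliest start is 09:30.

09:30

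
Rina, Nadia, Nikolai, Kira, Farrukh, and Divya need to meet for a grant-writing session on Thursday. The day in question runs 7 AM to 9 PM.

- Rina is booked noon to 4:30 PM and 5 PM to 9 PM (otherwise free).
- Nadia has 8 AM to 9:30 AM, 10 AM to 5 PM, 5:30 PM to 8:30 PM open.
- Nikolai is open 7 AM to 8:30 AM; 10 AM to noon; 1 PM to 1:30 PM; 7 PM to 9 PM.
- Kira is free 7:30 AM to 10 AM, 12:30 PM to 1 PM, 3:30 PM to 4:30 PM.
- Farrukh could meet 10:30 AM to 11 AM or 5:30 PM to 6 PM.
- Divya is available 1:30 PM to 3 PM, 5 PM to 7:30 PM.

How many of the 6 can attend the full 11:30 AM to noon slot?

3

Rina free: 07:00-12:00, 16:30-17:00 (invert busy blocks within the working day).
Nadia free: 08:00-09:30, 10:00-17:00, 17:30-20:30.
Nikolai free: 07:00-08:30, 10:00-12:00, 13:00-13:30, 19:00-21:00.
Kira free: 07:30-10:00, 12:30-13:00, 15:30-16:30.
Farrukh free: 10:30-11:00, 17:30-18:00.
Divya free: 13:30-15:00, 17:00-19:30.
Rina, Nadia, and Nikolai can make the full 11:30-12:00 slot — that's 3.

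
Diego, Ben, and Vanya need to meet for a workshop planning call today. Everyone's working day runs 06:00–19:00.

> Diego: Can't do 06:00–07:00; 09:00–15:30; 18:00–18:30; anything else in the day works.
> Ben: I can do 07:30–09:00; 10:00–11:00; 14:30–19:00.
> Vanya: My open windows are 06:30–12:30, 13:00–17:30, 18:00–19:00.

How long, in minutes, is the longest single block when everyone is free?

Diego free: 07:00-09:00, 15:30-18:00, 18:30-19:00 (invert busy blocks within the working day).
Ben free: 07:30-09:00, 10:00-11:00, 14:30-19:00.
Vanya free: 06:30-12:30, 13:00-17:30, 18:00-19:00.
Diego ∩ Ben: 07:30-09:00, 15:30-18:00, 18:30-19:00.
Diego ∩ Ben ∩ Vanya: 07:30-09:00, 15:30-17:30, 18:30-19:00.
The longest is 15:30-17:30 at 120 minutes.

120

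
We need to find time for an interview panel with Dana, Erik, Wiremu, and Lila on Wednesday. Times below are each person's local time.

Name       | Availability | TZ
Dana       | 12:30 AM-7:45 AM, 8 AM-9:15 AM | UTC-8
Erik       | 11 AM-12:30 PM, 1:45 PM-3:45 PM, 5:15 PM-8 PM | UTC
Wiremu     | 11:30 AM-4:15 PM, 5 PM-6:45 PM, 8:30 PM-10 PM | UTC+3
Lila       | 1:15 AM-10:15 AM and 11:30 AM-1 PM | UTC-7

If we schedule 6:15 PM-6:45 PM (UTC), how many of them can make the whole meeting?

Dana in UTC: 08:30-15:45, 16:00-17:15 (add 8h to convert from UTC-8).
Erik in UTC: 11:00-12:30, 13:45-15:45, 17:15-20:00.
Wiremu in UTC: 08:30-13:15, 14:00-15:45, 17:30-19:00 (subtract 3h to convert from UTC+3).
Lila in UTC: 08:15-17:15, 18:30-20:00 (add 7h to convert from UTC-7).
Erik and Wiremu can make the full 18:15-18:45 slot — that's 2.

2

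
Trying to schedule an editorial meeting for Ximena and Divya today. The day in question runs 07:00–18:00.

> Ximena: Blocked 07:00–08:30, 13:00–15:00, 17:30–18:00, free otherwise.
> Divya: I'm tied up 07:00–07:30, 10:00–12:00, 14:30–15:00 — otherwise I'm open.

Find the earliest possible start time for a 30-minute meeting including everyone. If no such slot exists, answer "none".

Ximena free: 08:30-13:00, 15:00-17:30 (invert busy blocks within the working day).
Divya free: 07:30-10:00, 12:00-14:30, 15:00-18:00 (invert busy blocks within the working day).
Ximena ∩ Divya: 08:30-10:00, 12:00-13:00, 15:00-17:30.
The first common window of at least 30 minutes is 08:30-10:00, so the earliest start is 08:30.

08:30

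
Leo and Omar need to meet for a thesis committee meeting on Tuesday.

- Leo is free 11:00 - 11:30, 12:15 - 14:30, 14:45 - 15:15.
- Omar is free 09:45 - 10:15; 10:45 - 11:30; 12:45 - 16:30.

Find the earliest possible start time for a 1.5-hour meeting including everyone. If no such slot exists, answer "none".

12:45

Leo ∩ Omar: 11:00-11:30, 12:45-14:30, 14:45-15:15.
Those are the intersection windows.
The first common window of at least 90 minutes is 12:45-14:30, so the earliest start is 12:45.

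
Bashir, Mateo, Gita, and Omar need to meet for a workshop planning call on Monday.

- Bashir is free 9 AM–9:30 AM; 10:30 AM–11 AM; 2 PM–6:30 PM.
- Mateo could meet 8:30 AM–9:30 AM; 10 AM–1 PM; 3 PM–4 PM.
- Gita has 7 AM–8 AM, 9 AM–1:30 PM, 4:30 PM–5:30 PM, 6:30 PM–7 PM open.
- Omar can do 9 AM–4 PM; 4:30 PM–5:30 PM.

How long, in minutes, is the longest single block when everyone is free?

Bashir ∩ Mateo: 09:00-09:30, 10:30-11:00, 15:00-16:00.
Bashir ∩ Mateo ∩ Gita: 09:00-09:30, 10:30-11:00.
Bashir ∩ Mateo ∩ Gita ∩ Omar: 09:00-09:30, 10:30-11:00.
The longest is 09:00-09:30 at 30 minutes.

30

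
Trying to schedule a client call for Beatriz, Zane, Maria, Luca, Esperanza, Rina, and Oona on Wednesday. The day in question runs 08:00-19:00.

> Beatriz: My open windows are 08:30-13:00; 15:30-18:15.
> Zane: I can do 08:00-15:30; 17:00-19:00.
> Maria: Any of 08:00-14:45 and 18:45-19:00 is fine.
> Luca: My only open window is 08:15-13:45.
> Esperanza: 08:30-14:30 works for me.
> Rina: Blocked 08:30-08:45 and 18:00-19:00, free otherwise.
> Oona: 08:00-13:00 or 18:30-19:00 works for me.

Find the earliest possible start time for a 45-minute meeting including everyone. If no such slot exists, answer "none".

Beatriz free: 08:30-13:00, 15:30-18:15.
Zane free: 08:00-15:30, 17:00-19:00.
Maria free: 08:00-14:45, 18:45-19:00.
Luca free: 08:15-13:45.
Esperanza free: 08:30-14:30.
Rina free: 08:00-08:30, 08:45-18:00 (invert busy blocks within the working day).
Oona free: 08:00-13:00, 18:30-19:00.
Beatriz ∩ Zane: 08:30-13:00, 17:00-18:15.
Beatriz ∩ Zane ∩ Maria: 08:30-13:00.
Beatriz ∩ Zane ∩ Maria ∩ Luca: 08:30-13:00.
Beatriz ∩ Zane ∩ Maria ∩ Luca ∩ Esperanza: 08:30-13:00.
Beatriz ∩ Zane ∩ Maria ∩ Luca ∩ Esperanza ∩ Rina: 08:45-13:00.
Beatriz ∩ Zane ∩ Maria ∩ Luca ∩ Esperanza ∩ Rina ∩ Oona: 08:45-13:00.
So the common availability across everyone is 08:45-13:00.
The first common window of at least 45 minutes is 08:45-13:00, so the earliest start is 08:45.

08:45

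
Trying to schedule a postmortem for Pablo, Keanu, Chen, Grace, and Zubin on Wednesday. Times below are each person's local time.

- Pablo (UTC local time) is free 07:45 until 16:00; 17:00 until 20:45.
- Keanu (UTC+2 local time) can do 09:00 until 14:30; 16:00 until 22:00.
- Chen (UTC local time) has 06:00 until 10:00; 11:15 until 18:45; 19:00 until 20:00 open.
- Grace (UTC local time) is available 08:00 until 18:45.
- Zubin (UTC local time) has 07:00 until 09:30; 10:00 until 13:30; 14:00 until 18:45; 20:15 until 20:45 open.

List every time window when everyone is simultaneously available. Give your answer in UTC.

08:00-09:30, 11:15-12:30, 14:00-16:00, 17:00-18:45

Pablo in UTC: 07:45-16:00, 17:00-20:45.
Keanu in UTC: 07:00-12:30, 14:00-20:00 (subtract 2h to convert from UTC+2).
Chen in UTC: 06:00-10:00, 11:15-18:45, 19:00-20:00.
Grace in UTC: 08:00-18:45.
Zubin in UTC: 07:00-09:30, 10:00-13:30, 14:00-18:45, 20:15-20:45.
Pablo ∩ Keanu: 07:45-12:30, 14:00-16:00, 17:00-20:00.
Pablo ∩ Keanu ∩ Chen: 07:45-10:00, 11:15-12:30, 14:00-16:00, 17:00-18:45, 19:00-20:00.
Pablo ∩ Keanu ∩ Chen ∩ Grace: 08:00-10:00, 11:15-12:30, 14:00-16:00, 17:00-18:45.
Pablo ∩ Keanu ∩ Chen ∩ Grace ∩ Zubin: 08:00-09:30, 11:15-12:30, 14:00-16:00, 17:00-18:45.
So the common availability across everyone is 08:00-09:30, 11:15-12:30, 14:00-16:00, 17:00-18:45.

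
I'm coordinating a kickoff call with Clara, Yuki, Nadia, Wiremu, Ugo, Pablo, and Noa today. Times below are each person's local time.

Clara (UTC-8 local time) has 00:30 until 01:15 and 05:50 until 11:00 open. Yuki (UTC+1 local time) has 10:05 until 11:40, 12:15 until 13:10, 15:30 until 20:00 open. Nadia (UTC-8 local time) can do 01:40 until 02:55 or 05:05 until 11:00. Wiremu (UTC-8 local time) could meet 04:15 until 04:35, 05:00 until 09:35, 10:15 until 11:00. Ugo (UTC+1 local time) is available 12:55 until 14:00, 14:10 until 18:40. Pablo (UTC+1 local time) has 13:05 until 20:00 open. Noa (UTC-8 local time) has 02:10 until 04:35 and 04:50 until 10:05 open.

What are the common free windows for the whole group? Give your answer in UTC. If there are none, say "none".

Clara in UTC: 08:30-09:15, 13:50-19:00 (add 8h to convert from UTC-8).
Yuki in UTC: 09:05-10:40, 11:15-12:10, 14:30-19:00 (subtract 1h to convert from UTC+1).
Nadia in UTC: 09:40-10:55, 13:05-19:00 (add 8h to convert from UTC-8).
Wiremu in UTC: 12:15-12:35, 13:00-17:35, 18:15-19:00 (add 8h to convert from UTC-8).
Ugo in UTC: 11:55-13:00, 13:10-17:40 (subtract 1h to convert from UTC+1).
Pablo in UTC: 12:05-19:00 (subtract 1h to convert from UTC+1).
Noa in UTC: 10:10-12:35, 12:50-18:05 (add 8h to convert from UTC-8).
Clara ∩ Yuki: 09:05-09:15, 14:30-19:00.
Clara ∩ Yuki ∩ Nadia: 14:30-19:00.
Clara ∩ Yuki ∩ Nadia ∩ Wiremu: 14:30-17:35, 18:15-19:00.
Clara ∩ Yuki ∩ Nadia ∩ Wiremu ∩ Ugo: 14:30-17:35.
Clara ∩ Yuki ∩ Nadia ∩ Wiremu ∩ Ugo ∩ Pablo: 14:30-17:35.
Clara ∩ Yuki ∩ Nadia ∩ Wiremu ∩ Ugo ∩ Pablo ∩ Noa: 14:30-17:35.

14:30-17:35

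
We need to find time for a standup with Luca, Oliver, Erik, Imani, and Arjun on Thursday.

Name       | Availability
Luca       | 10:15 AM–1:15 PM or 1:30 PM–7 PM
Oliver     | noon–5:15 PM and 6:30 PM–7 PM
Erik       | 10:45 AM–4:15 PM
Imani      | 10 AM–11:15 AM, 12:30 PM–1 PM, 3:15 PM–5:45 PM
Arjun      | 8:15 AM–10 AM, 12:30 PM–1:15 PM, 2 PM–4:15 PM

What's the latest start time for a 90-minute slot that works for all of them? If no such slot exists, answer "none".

none

Luca ∩ Oliver: 12:00-13:15, 13:30-17:15, 18:30-19:00.
Luca ∩ Oliver ∩ Erik: 12:00-13:15, 13:30-16:15.
Luca ∩ Oliver ∩ Erik ∩ Imani: 12:30-13:00, 15:15-16:15.
Luca ∩ Oliver ∩ Erik ∩ Imani ∩ Arjun: 12:30-13:00, 15:15-16:15.
No common window is at least 90 minutes long.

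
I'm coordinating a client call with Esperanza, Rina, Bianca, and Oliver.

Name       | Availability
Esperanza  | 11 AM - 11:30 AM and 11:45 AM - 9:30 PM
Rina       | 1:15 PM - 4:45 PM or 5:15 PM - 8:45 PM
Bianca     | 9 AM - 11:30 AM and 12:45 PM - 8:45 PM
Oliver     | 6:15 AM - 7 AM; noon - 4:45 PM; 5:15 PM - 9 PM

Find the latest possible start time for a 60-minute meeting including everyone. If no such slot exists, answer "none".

Esperanza ∩ Rina: 13:15-16:45, 17:15-20:45.
Esperanza ∩ Rina ∩ Bianca: 13:15-16:45, 17:15-20:45.
Esperanza ∩ Rina ∩ Bianca ∩ Oliver: 13:15-16:45, 17:15-20:45.
The last common window of at least 60 minutes is 17:15-20:45; a 60-minute meeting can start as late as 19:45 and still end by 20:45.

19:45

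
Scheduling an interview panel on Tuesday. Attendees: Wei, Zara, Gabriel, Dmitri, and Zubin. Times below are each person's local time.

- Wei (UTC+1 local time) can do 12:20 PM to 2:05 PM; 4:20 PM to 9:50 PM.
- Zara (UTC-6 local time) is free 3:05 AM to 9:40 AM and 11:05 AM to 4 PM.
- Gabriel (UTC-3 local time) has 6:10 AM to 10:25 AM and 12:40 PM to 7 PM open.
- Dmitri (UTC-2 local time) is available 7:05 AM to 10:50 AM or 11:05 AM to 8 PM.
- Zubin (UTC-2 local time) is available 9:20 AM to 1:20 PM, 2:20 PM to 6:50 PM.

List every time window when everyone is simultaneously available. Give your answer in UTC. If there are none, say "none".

Wei in UTC: 11:20-13:05, 15:20-20:50 (subtract 1h to convert from UTC+1).
Zara in UTC: 09:05-15:40, 17:05-22:00 (add 6h to convert from UTC-6).
Gabriel in UTC: 09:10-13:25, 15:40-22:00 (add 3h to convert from UTC-3).
Dmitri in UTC: 09:05-12:50, 13:05-22:00 (add 2h to convert from UTC-2).
Zubin in UTC: 11:20-15:20, 16:20-20:50 (add 2h to convert from UTC-2).
Wei ∩ Zara: 11:20-13:05, 15:20-15:40, 17:05-20:50.
Wei ∩ Zara ∩ Gabriel: 11:20-13:05, 17:05-20:50.
Wei ∩ Zara ∩ Gabriel ∩ Dmitri: 11:20-12:50, 17:05-20:50.
Wei ∩ Zara ∩ Gabriel ∩ Dmitri ∩ Zubin: 11:20-12:50, 17:05-20:50.
So the common availability across everyone is 11:20-12:50, 17:05-20:50.

11:20-12:50, 17:05-20:50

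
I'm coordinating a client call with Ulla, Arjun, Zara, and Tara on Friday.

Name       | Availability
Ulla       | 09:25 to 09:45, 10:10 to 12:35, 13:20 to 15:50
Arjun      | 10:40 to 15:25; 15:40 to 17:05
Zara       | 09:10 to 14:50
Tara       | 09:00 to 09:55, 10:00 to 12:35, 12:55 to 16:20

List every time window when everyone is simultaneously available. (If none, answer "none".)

Ulla ∩ Arjun: 10:40-12:35, 13:20-15:25, 15:40-15:50.
Ulla ∩ Arjun ∩ Zara: 10:40-12:35, 13:20-14:50.
Ulla ∩ Arjun ∩ Zara ∩ Tara: 10:40-12:35, 13:20-14:50.
Those are the intersection windows.

10:40-12:35, 13:20-14:50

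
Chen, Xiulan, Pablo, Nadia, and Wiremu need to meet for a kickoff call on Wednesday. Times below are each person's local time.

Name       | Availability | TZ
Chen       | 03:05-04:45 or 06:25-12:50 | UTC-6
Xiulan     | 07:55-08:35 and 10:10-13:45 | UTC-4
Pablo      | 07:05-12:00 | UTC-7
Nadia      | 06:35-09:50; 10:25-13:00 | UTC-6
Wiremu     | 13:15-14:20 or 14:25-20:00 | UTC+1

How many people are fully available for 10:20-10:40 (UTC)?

1

Chen in UTC: 09:05-10:45, 12:25-18:50 (add 6h to convert from UTC-6).
Xiulan in UTC: 11:55-12:35, 14:10-17:45 (add 4h to convert from UTC-4).
Pablo in UTC: 14:05-19:00 (add 7h to convert from UTC-7).
Nadia in UTC: 12:35-15:50, 16:25-19:00 (add 6h to convert from UTC-6).
Wiremu in UTC: 12:15-13:20, 13:25-19:00 (subtract 1h to convert from UTC+1).
Chen can make the full 10:20-10:40 slot — that's 1.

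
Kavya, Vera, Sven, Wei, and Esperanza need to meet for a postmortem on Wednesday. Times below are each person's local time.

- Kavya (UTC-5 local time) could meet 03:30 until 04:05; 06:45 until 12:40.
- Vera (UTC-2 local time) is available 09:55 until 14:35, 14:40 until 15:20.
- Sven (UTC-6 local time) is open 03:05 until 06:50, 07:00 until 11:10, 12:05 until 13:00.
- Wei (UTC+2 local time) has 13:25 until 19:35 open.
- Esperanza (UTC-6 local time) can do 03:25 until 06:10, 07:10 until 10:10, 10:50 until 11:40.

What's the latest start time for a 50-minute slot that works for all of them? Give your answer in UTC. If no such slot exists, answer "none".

15:20

Kavya in UTC: 08:30-09:05, 11:45-17:40 (add 5h to convert from UTC-5).
Vera in UTC: 11:55-16:35, 16:40-17:20 (add 2h to convert from UTC-2).
Sven in UTC: 09:05-12:50, 13:00-17:10, 18:05-19:00 (add 6h to convert from UTC-6).
Wei in UTC: 11:25-17:35 (subtract 2h to convert from UTC+2).
Esperanza in UTC: 09:25-12:10, 13:10-16:10, 16:50-17:40 (add 6h to convert from UTC-6).
Kavya ∩ Vera: 11:55-16:35, 16:40-17:20.
Kavya ∩ Vera ∩ Sven: 11:55-12:50, 13:00-16:35, 16:40-17:10.
Kavya ∩ Vera ∩ Sven ∩ Wei: 11:55-12:50, 13:00-16:35, 16:40-17:10.
Kavya ∩ Vera ∩ Sven ∩ Wei ∩ Esperanza: 11:55-12:10, 13:10-16:10, 16:50-17:10.
The last common window of at least 50 minutes is 13:10-16:10; a 50-minute meeting can start as late as 15:20 and still end by 16:10.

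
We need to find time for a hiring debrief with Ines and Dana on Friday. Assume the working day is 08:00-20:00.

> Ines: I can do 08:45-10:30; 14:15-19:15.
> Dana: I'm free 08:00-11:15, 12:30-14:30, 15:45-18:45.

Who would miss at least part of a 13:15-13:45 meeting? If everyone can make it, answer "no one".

Ines

Ines: not fully free for 13:15-13:45. Dana: free for 13:15-13:45.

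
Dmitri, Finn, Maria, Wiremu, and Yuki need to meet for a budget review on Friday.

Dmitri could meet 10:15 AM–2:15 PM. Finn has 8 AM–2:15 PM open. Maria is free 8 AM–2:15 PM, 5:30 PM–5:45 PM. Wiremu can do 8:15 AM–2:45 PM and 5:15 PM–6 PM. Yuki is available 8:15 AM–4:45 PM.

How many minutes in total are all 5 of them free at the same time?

Dmitri ∩ Finn: 10:15-14:15.
Dmitri ∩ Finn ∩ Maria: 10:15-14:15.
Dmitri ∩ Finn ∩ Maria ∩ Wiremu: 10:15-14:15.
Dmitri ∩ Finn ∩ Maria ∩ Wiremu ∩ Yuki: 10:15-14:15.
So the common availability across everyone is 10:15-14:15.
That's a single block of 240 minutes.

240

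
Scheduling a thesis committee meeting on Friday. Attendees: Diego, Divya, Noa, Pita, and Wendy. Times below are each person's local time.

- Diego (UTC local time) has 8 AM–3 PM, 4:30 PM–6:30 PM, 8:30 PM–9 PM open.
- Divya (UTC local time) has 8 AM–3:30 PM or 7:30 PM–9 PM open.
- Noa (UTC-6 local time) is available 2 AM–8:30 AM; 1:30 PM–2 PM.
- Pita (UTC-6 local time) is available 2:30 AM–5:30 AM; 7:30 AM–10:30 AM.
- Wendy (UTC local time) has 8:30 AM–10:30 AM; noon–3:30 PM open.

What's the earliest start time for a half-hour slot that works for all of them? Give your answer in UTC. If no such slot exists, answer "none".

08:30

Diego in UTC: 08:00-15:00, 16:30-18:30, 20:30-21:00.
Divya in UTC: 08:00-15:30, 19:30-21:00.
Noa in UTC: 08:00-14:30, 19:30-20:00 (add 6h to convert from UTC-6).
Pita in UTC: 08:30-11:30, 13:30-16:30 (add 6h to convert from UTC-6).
Wendy in UTC: 08:30-10:30, 12:00-15:30.
Diego ∩ Divya: 08:00-15:00, 20:30-21:00.
Diego ∩ Divya ∩ Noa: 08:00-14:30.
Diego ∩ Divya ∩ Noa ∩ Pita: 08:30-11:30, 13:30-14:30.
Diego ∩ Divya ∩ Noa ∩ Pita ∩ Wendy: 08:30-10:30, 13:30-14:30.
The first common window of at least 30 minutes is 08:30-10:30, so the earliest start is 08:30.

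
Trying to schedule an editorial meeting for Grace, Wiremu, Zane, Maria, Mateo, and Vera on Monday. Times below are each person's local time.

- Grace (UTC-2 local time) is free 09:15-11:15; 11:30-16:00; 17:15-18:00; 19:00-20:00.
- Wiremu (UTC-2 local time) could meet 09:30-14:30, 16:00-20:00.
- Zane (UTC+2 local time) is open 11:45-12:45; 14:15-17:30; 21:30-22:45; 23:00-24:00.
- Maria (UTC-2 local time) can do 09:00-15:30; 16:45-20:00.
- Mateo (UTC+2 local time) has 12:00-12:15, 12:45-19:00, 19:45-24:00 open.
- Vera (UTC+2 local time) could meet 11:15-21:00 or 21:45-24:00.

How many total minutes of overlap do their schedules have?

255

Grace in UTC: 11:15-13:15, 13:30-18:00, 19:15-20:00, 21:00-22:00 (add 2h to convert from UTC-2).
Wiremu in UTC: 11:30-16:30, 18:00-22:00 (add 2h to convert from UTC-2).
Zane in UTC: 09:45-10:45, 12:15-15:30, 19:30-20:45, 21:00-22:00 (subtract 2h to convert from UTC+2).
Maria in UTC: 11:00-17:30, 18:45-22:00 (add 2h to convert from UTC-2).
Mateo in UTC: 10:00-10:15, 10:45-17:00, 17:45-22:00 (subtract 2h to convert from UTC+2).
Vera in UTC: 09:15-19:00, 19:45-22:00 (subtract 2h to convert from UTC+2).
Grace ∩ Wiremu: 11:30-13:15, 13:30-16:30, 19:15-20:00, 21:00-22:00.
Grace ∩ Wiremu ∩ Zane: 12:15-13:15, 13:30-15:30, 19:30-20:00, 21:00-22:00.
Grace ∩ Wiremu ∩ Zane ∩ Maria: 12:15-13:15, 13:30-15:30, 19:30-20:00, 21:00-22:00.
Grace ∩ Wiremu ∩ Zane ∩ Maria ∩ Mateo: 12:15-13:15, 13:30-15:30, 19:30-20:00, 21:00-22:00.
Grace ∩ Wiremu ∩ Zane ∩ Maria ∩ Mateo ∩ Vera: 12:15-13:15, 13:30-15:30, 19:45-20:00, 21:00-22:00.
So the common availability across everyone is 12:15-13:15, 13:30-15:30, 19:45-20:00, 21:00-22:00.
Summing the common windows: 60 + 120 + 15 + 60 = 255 minutes.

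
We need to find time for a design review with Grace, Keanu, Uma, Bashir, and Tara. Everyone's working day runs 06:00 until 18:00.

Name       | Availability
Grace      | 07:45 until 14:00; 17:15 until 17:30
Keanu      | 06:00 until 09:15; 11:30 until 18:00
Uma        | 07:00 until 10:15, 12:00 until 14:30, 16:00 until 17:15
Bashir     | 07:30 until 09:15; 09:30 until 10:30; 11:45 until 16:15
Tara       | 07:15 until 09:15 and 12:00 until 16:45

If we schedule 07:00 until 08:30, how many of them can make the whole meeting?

Keanu and Uma can make the full 07:00-08:30 slot — that's 2.

2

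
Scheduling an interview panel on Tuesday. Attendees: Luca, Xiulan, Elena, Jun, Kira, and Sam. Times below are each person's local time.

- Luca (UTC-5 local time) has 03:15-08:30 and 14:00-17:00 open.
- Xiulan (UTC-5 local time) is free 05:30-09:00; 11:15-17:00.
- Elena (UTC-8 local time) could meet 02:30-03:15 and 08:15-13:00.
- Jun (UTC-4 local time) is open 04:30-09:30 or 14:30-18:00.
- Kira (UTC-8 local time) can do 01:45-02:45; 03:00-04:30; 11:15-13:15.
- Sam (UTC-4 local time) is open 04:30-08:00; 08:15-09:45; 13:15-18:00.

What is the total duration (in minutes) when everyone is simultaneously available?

135

Luca in UTC: 08:15-13:30, 19:00-22:00 (add 5h to convert from UTC-5).
Xiulan in UTC: 10:30-14:00, 16:15-22:00 (add 5h to convert from UTC-5).
Elena in UTC: 10:30-11:15, 16:15-21:00 (add 8h to convert from UTC-8).
Jun in UTC: 08:30-13:30, 18:30-22:00 (add 4h to convert from UTC-4).
Kira in UTC: 09:45-10:45, 11:00-12:30, 19:15-21:15 (add 8h to convert from UTC-8).
Sam in UTC: 08:30-12:00, 12:15-13:45, 17:15-22:00 (add 4h to convert from UTC-4).
Luca ∩ Xiulan: 10:30-13:30, 19:00-22:00.
Luca ∩ Xiulan ∩ Elena: 10:30-11:15, 19:00-21:00.
Luca ∩ Xiulan ∩ Elena ∩ Jun: 10:30-11:15, 19:00-21:00.
Luca ∩ Xiulan ∩ Elena ∩ Jun ∩ Kira: 10:30-10:45, 11:00-11:15, 19:15-21:00.
Luca ∩ Xiulan ∩ Elena ∩ Jun ∩ Kira ∩ Sam: 10:30-10:45, 11:00-11:15, 19:15-21:00.
Summing the common windows: 15 + 15 + 105 = 135 minutes.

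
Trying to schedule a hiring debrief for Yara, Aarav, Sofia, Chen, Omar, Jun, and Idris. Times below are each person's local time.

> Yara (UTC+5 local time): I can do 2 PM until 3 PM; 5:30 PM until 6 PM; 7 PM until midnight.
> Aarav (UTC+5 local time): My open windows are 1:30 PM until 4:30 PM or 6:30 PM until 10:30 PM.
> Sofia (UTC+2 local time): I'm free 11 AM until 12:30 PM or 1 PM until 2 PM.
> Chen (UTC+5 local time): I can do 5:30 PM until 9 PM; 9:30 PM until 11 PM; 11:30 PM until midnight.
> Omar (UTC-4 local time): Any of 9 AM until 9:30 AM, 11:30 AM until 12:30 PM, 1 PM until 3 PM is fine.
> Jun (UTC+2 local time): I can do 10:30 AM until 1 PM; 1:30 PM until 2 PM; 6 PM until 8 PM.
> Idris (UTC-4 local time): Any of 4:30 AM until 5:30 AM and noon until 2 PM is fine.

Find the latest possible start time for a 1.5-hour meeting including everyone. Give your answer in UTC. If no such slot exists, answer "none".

Yara in UTC: 09:00-10:00, 12:30-13:00, 14:00-19:00 (subtract 5h to convert from UTC+5).
Aarav in UTC: 08:30-11:30, 13:30-17:30 (subtract 5h to convert from UTC+5).
Sofia in UTC: 09:00-10:30, 11:00-12:00 (subtract 2h to convert from UTC+2).
Chen in UTC: 12:30-16:00, 16:30-18:00, 18:30-19:00 (subtract 5h to convert from UTC+5).
Omar in UTC: 13:00-13:30, 15:30-16:30, 17:00-19:00 (add 4h to convert from UTC-4).
Jun in UTC: 08:30-11:00, 11:30-12:00, 16:00-18:00 (subtract 2h to convert from UTC+2).
Idris in UTC: 08:30-09:30, 16:00-18:00 (add 4h to convert from UTC-4).
Yara ∩ Aarav: 09:00-10:00, 14:00-17:30.
Yara ∩ Aarav ∩ Sofia: 09:00-10:00.
Yara ∩ Aarav ∩ Sofia ∩ Chen: ∅.
Yara ∩ Aarav ∩ Sofia ∩ Chen ∩ Omar: ∅.
Yara ∩ Aarav ∩ Sofia ∩ Chen ∩ Omar ∩ Jun: ∅.
Yara ∩ Aarav ∩ Sofia ∩ Chen ∩ Omar ∩ Jun ∩ Idris: ∅.
There is no time when everyone is free.
No common window is at least 90 minutes long.

none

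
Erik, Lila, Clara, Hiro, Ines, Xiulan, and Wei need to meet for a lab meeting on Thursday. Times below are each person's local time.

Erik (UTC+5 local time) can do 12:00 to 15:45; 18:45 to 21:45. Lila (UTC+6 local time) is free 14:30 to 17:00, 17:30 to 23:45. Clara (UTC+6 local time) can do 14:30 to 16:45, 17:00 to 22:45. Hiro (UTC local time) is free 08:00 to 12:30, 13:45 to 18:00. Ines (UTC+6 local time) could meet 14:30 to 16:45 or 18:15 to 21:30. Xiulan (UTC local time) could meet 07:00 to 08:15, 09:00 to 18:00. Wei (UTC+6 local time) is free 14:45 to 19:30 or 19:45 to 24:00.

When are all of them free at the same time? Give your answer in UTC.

Erik in UTC: 07:00-10:45, 13:45-16:45 (subtract 5h to convert from UTC+5).
Lila in UTC: 08:30-11:00, 11:30-17:45 (subtract 6h to convert from UTC+6).
Clara in UTC: 08:30-10:45, 11:00-16:45 (subtract 6h to convert from UTC+6).
Hiro in UTC: 08:00-12:30, 13:45-18:00.
Ines in UTC: 08:30-10:45, 12:15-15:30 (subtract 6h to convert from UTC+6).
Xiulan in UTC: 07:00-08:15, 09:00-18:00.
Wei in UTC: 08:45-13:30, 13:45-18:00 (subtract 6h to convert from UTC+6).
Erik ∩ Lila: 08:30-10:45, 13:45-16:45.
Erik ∩ Lila ∩ Clara: 08:30-10:45, 13:45-16:45.
Erik ∩ Lila ∩ Clara ∩ Hiro: 08:30-10:45, 13:45-16:45.
Erik ∩ Lila ∩ Clara ∩ Hiro ∩ Ines: 08:30-10:45, 13:45-15:30.
Erik ∩ Lila ∩ Clara ∩ Hiro ∩ Ines ∩ Xiulan: 09:00-10:45, 13:45-15:30.
Erik ∩ Lila ∩ Clara ∩ Hiro ∩ Ines ∩ Xiulan ∩ Wei: 09:00-10:45, 13:45-15:30.
Those are the intersection windows.

09:00-10:45, 13:45-15:30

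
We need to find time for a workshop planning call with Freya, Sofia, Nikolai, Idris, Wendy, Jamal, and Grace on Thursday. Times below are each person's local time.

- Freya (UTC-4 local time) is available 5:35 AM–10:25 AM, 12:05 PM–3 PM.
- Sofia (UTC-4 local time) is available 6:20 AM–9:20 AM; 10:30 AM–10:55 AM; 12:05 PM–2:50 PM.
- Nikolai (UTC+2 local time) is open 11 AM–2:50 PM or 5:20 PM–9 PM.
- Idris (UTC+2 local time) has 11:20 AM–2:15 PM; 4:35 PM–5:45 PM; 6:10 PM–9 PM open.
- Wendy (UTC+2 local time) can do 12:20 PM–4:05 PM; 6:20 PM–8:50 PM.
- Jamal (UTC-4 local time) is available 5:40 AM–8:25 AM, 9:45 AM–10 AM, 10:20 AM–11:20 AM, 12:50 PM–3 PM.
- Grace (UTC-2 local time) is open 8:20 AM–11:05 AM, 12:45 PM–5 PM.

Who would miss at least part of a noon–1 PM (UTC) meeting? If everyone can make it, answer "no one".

Freya in UTC: 09:35-14:25, 16:05-19:00 (add 4h to convert from UTC-4).
Sofia in UTC: 10:20-13:20, 14:30-14:55, 16:05-18:50 (add 4h to convert from UTC-4).
Nikolai in UTC: 09:00-12:50, 15:20-19:00 (subtract 2h to convert from UTC+2).
Idris in UTC: 09:20-12:15, 14:35-15:45, 16:10-19:00 (subtract 2h to convert from UTC+2).
Wendy in UTC: 10:20-14:05, 16:20-18:50 (subtract 2h to convert from UTC+2).
Jamal in UTC: 09:40-12:25, 13:45-14:00, 14:20-15:20, 16:50-19:00 (add 4h to convert from UTC-4).
Grace in UTC: 10:20-13:05, 14:45-19:00 (add 2h to convert from UTC-2).
Freya: free for 12:00-13:00. Sofia: free for 12:00-13:00. Nikolai: not fully free for 12:00-13:00. Idris: not fully free for 12:00-13:00. Wendy: free for 12:00-13:00. Jamal: not fully free for 12:00-13:00. Grace: free for 12:00-13:00.

Idris, Jamal, Nikolai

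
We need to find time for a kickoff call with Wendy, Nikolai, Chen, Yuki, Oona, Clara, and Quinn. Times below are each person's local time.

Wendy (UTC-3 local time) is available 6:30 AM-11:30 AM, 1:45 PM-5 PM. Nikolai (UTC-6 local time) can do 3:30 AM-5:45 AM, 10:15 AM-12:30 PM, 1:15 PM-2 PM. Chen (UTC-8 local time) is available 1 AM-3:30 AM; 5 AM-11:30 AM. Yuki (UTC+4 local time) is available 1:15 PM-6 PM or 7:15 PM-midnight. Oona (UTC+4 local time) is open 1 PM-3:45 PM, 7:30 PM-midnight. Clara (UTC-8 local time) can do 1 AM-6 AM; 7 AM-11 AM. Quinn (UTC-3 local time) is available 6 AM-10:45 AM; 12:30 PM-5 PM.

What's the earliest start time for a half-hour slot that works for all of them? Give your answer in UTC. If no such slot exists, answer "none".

Wendy in UTC: 09:30-14:30, 16:45-20:00 (add 3h to convert from UTC-3).
Nikolai in UTC: 09:30-11:45, 16:15-18:30, 19:15-20:00 (add 6h to convert from UTC-6).
Chen in UTC: 09:00-11:30, 13:00-19:30 (add 8h to convert from UTC-8).
Yuki in UTC: 09:15-14:00, 15:15-20:00 (subtract 4h to convert from UTC+4).
Oona in UTC: 09:00-11:45, 15:30-20:00 (subtract 4h to convert from UTC+4).
Clara in UTC: 09:00-14:00, 15:00-19:00 (add 8h to convert from UTC-8).
Quinn in UTC: 09:00-13:45, 15:30-20:00 (add 3h to convert from UTC-3).
Wendy ∩ Nikolai: 09:30-11:45, 16:45-18:30, 19:15-20:00.
Wendy ∩ Nikolai ∩ Chen: 09:30-11:30, 16:45-18:30, 19:15-19:30.
Wendy ∩ Nikolai ∩ Chen ∩ Yuki: 09:30-11:30, 16:45-18:30, 19:15-19:30.
Wendy ∩ Nikolai ∩ Chen ∩ Yuki ∩ Oona: 09:30-11:30, 16:45-18:30, 19:15-19:30.
Wendy ∩ Nikolai ∩ Chen ∩ Yuki ∩ Oona ∩ Clara: 09:30-11:30, 16:45-18:30.
Wendy ∩ Nikolai ∩ Chen ∩ Yuki ∩ Oona ∩ Clara ∩ Quinn: 09:30-11:30, 16:45-18:30.
So the common availability across everyone is 09:30-11:30, 16:45-18:30.
The first common window of at least 30 minutes is 09:30-11:30, so the earliest start is 09:30.

09:30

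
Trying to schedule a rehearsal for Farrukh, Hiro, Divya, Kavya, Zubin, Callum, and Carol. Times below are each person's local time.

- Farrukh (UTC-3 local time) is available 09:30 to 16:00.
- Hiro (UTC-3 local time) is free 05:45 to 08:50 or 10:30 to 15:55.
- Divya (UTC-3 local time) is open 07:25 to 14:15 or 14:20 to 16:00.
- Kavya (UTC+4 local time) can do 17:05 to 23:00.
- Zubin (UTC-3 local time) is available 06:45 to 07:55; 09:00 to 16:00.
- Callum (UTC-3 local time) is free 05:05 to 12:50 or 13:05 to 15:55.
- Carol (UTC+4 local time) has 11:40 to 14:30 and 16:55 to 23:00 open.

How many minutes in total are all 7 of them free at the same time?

Farrukh in UTC: 12:30-19:00 (add 3h to convert from UTC-3).
Hiro in UTC: 08:45-11:50, 13:30-18:55 (add 3h to convert from UTC-3).
Divya in UTC: 10:25-17:15, 17:20-19:00 (add 3h to convert from UTC-3).
Kavya in UTC: 13:05-19:00 (subtract 4h to convert from UTC+4).
Zubin in UTC: 09:45-10:55, 12:00-19:00 (add 3h to convert from UTC-3).
Callum in UTC: 08:05-15:50, 16:05-18:55 (add 3h to convert from UTC-3).
Carol in UTC: 07:40-10:30, 12:55-19:00 (subtract 4h to convert from UTC+4).
Farrukh ∩ Hiro: 13:30-18:55.
Farrukh ∩ Hiro ∩ Divya: 13:30-17:15, 17:20-18:55.
Farrukh ∩ Hiro ∩ Divya ∩ Kavya: 13:30-17:15, 17:20-18:55.
Farrukh ∩ Hiro ∩ Divya ∩ Kavya ∩ Zubin: 13:30-17:15, 17:20-18:55.
Farrukh ∩ Hiro ∩ Divya ∩ Kavya ∩ Zubin ∩ Callum: 13:30-15:50, 16:05-17:15, 17:20-18:55.
Farrukh ∩ Hiro ∩ Divya ∩ Kavya ∩ Zubin ∩ Callum ∩ Carol: 13:30-15:50, 16:05-17:15, 17:20-18:55.
Summing the common windows: 140 + 70 + 95 = 305 minutes.

305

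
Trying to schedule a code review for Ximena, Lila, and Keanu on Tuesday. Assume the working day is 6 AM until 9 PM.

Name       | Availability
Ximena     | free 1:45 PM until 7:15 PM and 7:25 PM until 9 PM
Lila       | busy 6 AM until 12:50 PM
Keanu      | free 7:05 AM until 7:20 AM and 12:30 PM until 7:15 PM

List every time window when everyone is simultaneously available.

13:45-19:15

Ximena free: 13:45-19:15, 19:25-21:00.
Lila free: 12:50-21:00 (invert busy blocks within the working day).
Keanu free: 07:05-07:20, 12:30-19:15.
Ximena ∩ Lila: 13:45-19:15, 19:25-21:00.
Ximena ∩ Lila ∩ Keanu: 13:45-19:15.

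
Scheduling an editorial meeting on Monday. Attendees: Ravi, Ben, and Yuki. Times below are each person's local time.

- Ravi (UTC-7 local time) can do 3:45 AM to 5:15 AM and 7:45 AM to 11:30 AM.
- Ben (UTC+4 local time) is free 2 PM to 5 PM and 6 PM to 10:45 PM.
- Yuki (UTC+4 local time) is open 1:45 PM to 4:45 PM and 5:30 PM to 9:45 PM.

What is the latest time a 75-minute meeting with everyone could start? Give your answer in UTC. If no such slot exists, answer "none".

Ravi in UTC: 10:45-12:15, 14:45-18:30 (add 7h to convert from UTC-7).
Ben in UTC: 10:00-13:00, 14:00-18:45 (subtract 4h to convert from UTC+4).
Yuki in UTC: 09:45-12:45, 13:30-17:45 (subtract 4h to convert from UTC+4).
Ravi ∩ Ben: 10:45-12:15, 14:45-18:30.
Ravi ∩ Ben ∩ Yuki: 10:45-12:15, 14:45-17:45.
The last common window of at least 75 minutes is 14:45-17:45; a 75-minute meeting can start as late as 16:30 and still end by 17:45.

16:30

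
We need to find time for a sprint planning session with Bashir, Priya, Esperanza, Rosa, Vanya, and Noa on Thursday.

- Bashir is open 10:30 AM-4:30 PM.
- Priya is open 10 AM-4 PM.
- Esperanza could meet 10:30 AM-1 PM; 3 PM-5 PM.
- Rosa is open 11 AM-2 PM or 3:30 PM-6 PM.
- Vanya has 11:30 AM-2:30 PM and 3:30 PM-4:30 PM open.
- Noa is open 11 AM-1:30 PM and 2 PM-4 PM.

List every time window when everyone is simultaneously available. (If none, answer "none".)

11:30-13:00, 15:30-16:00

Bashir ∩ Priya: 10:30-16:00.
Bashir ∩ Priya ∩ Esperanza: 10:30-13:00, 15:00-16:00.
Bashir ∩ Priya ∩ Esperanza ∩ Rosa: 11:00-13:00, 15:30-16:00.
Bashir ∩ Priya ∩ Esperanza ∩ Rosa ∩ Vanya: 11:30-13:00, 15:30-16:00.
Bashir ∩ Priya ∩ Esperanza ∩ Rosa ∩ Vanya ∩ Noa: 11:30-13:00, 15:30-16:00.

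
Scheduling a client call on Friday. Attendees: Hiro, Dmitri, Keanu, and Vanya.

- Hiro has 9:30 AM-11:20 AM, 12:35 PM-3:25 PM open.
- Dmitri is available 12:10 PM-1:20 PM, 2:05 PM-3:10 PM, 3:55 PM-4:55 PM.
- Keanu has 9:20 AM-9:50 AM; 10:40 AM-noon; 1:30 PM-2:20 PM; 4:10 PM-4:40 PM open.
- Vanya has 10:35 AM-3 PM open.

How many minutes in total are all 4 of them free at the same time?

Hiro ∩ Dmitri: 12:35-13:20, 14:05-15:10.
Hiro ∩ Dmitri ∩ Keanu: 14:05-14:20.
Hiro ∩ Dmitri ∩ Keanu ∩ Vanya: 14:05-14:20.
That's a single block of 15 minutes.

15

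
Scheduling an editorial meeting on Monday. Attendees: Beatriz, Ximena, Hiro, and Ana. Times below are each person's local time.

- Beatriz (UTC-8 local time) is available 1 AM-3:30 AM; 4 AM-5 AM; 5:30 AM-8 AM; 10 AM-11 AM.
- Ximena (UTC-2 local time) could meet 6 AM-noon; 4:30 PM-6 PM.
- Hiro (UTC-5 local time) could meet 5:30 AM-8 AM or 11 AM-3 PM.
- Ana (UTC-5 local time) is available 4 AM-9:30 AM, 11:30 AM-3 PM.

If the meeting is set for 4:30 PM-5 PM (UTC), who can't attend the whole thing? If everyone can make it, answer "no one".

Beatriz, Ximena

Beatriz in UTC: 09:00-11:30, 12:00-13:00, 13:30-16:00, 18:00-19:00 (add 8h to convert from UTC-8).
Ximena in UTC: 08:00-14:00, 18:30-20:00 (add 2h to convert from UTC-2).
Hiro in UTC: 10:30-13:00, 16:00-20:00 (add 5h to convert from UTC-5).
Ana in UTC: 09:00-14:30, 16:30-20:00 (add 5h to convert from UTC-5).
Beatriz: not fully free for 16:30-17:00. Ximena: not fully free for 16:30-17:00. Hiro: free for 16:30-17:00. Ana: free for 16:30-17:00.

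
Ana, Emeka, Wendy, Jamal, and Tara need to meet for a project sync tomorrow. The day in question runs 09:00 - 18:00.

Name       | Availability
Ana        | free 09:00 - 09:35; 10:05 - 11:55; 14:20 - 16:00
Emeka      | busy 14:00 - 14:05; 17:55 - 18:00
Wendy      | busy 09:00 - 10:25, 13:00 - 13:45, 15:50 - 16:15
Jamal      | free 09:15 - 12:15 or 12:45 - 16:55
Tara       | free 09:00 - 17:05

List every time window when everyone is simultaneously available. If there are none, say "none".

Ana free: 09:00-09:35, 10:05-11:55, 14:20-16:00.
Emeka free: 09:00-14:00, 14:05-17:55 (invert busy blocks within the working day).
Wendy free: 10:25-13:00, 13:45-15:50, 16:15-18:00 (invert busy blocks within the working day).
Jamal free: 09:15-12:15, 12:45-16:55.
Tara free: 09:00-17:05.
Ana ∩ Emeka: 09:00-09:35, 10:05-11:55, 14:20-16:00.
Ana ∩ Emeka ∩ Wendy: 10:25-11:55, 14:20-15:50.
Ana ∩ Emeka ∩ Wendy ∩ Jamal: 10:25-11:55, 14:20-15:50.
Ana ∩ Emeka ∩ Wendy ∩ Jamal ∩ Tara: 10:25-11:55, 14:20-15:50.

10:25-11:55, 14:20-15:50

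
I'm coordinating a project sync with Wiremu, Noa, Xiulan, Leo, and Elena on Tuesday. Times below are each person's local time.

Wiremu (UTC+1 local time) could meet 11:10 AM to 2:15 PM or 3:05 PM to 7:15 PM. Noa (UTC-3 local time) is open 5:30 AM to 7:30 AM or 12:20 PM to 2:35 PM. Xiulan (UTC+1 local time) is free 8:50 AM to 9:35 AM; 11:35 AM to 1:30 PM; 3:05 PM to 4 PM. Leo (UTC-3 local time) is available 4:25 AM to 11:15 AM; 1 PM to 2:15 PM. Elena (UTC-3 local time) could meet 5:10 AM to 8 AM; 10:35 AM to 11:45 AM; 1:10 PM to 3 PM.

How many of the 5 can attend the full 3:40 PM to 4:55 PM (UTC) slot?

2

Wiremu in UTC: 10:10-13:15, 14:05-18:15 (subtract 1h to convert from UTC+1).
Noa in UTC: 08:30-10:30, 15:20-17:35 (add 3h to convert from UTC-3).
Xiulan in UTC: 07:50-08:35, 10:35-12:30, 14:05-15:00 (subtract 1h to convert from UTC+1).
Leo in UTC: 07:25-14:15, 16:00-17:15 (add 3h to convert from UTC-3).
Elena in UTC: 08:10-11:00, 13:35-14:45, 16:10-18:00 (add 3h to convert from UTC-3).
Wiremu and Noa can make the full 15:40-16:55 slot — that's 2.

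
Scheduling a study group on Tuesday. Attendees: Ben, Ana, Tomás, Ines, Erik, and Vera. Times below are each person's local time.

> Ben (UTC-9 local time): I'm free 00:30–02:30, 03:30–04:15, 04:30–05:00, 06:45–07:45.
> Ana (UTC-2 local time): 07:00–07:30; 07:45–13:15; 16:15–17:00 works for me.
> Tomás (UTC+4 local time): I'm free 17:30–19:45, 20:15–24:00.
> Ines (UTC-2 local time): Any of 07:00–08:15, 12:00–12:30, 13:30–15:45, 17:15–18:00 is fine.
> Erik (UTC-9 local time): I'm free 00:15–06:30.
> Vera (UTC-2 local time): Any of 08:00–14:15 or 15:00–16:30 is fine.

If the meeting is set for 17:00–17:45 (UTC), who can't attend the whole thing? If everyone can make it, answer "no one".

Ben in UTC: 09:30-11:30, 12:30-13:15, 13:30-14:00, 15:45-16:45 (add 9h to convert from UTC-9).
Ana in UTC: 09:00-09:30, 09:45-15:15, 18:15-19:00 (add 2h to convert from UTC-2).
Tomás in UTC: 13:30-15:45, 16:15-20:00 (subtract 4h to convert from UTC+4).
Ines in UTC: 09:00-10:15, 14:00-14:30, 15:30-17:45, 19:15-20:00 (add 2h to convert from UTC-2).
Erik in UTC: 09:15-15:30 (add 9h to convert from UTC-9).
Vera in UTC: 10:00-16:15, 17:00-18:30 (add 2h to convert from UTC-2).
Ben: not fully free for 17:00-17:45. Ana: not fully free for 17:00-17:45. Tomás: free for 17:00-17:45. Ines: free for 17:00-17:45. Erik: not fully free for 17:00-17:45. Vera: free for 17:00-17:45.

Ana, Ben, Erik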